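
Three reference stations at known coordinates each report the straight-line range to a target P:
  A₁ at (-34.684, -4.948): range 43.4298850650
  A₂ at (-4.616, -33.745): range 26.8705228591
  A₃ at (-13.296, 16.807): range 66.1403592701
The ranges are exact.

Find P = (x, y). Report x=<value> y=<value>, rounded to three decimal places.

eq1: (x + 34.684)² + (y + 4.948)² = 43.4298850650²
eq2: (x + 4.616)² + (y + 33.745)² = 26.8705228591²
eq3: (x + 13.296)² + (y − 16.807)² = 66.1403592701²
eq1−eq2, eq1−eq3 (x²,y² cancel):
  60.136·x − 57.594·y = 1096.699839
  42.776·x + 43.510·y = -3256.595903
det = 60.136·43.510 − -57.594·42.776 = 5080.158304
x = (1096.699839·43.510 − -57.594·-3256.595903) / 5080.158304 = -27.527287
y = (60.136·-3256.595903 − 1096.699839·42.776) / 5080.158304 = -47.784157

x=-27.527 y=-47.784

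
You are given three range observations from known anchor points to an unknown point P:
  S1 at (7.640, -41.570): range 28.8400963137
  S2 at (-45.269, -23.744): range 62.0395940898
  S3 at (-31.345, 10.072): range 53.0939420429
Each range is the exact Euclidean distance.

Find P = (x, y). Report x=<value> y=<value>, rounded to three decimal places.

x=15.995 y=-13.967

eq1: (x − 7.640)² + (y + 41.570)² = 28.8400963137²
eq2: (x + 45.269)² + (y + 23.744)² = 62.0395940898²
eq3: (x + 31.345)² + (y − 10.072)² = 53.0939420429²
eq1−eq3, eq1−eq2 (x²,y² cancel):
  -77.970·x + 103.284·y = -2689.695817
  -105.818·x + 35.652·y = -2190.534682
det = -77.970·35.652 − 103.284·-105.818 = 8149.519872
x = (-2689.695817·35.652 − 103.284·-2190.534682) / 8149.519872 = 15.995316
y = (-77.970·-2190.534682 − -2689.695817·-105.818) / 8149.519872 = -13.966742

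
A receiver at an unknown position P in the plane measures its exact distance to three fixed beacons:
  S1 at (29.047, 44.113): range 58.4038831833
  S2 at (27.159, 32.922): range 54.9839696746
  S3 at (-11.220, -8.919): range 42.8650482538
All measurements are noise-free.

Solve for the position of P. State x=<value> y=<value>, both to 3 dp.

x=-27.777 y=30.619

eq1: (x − 29.047)² + (y − 44.113)² = 58.4038831833²
eq2: (x − 27.159)² + (y − 32.922)² = 54.9839696746²
eq3: (x + 11.220)² + (y + 8.919)² = 42.8650482538²
eq2−eq1, eq2−eq3 (x²,y² cancel):
  3.776·x + 22.382·y = 580.438963
  -76.758·x − 83.682·y = -430.207845
det = 3.776·-83.682 − 22.382·-76.758 = 1402.014324
x = (580.438963·-83.682 − 22.382·-430.207845) / 1402.014324 = -27.776736
y = (3.776·-430.207845 − 580.438963·-76.758) / 1402.014324 = 30.619423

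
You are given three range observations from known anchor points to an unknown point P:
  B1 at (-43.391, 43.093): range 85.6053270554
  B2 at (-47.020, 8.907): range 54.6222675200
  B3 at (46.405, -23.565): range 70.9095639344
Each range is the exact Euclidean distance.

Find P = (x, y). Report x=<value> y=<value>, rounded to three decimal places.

eq1: (x + 43.391)² + (y − 43.093)² = 85.6053270554²
eq2: (x + 47.020)² + (y − 8.907)² = 54.6222675200²
eq3: (x − 46.405)² + (y + 23.565)² = 70.9095639344²
eq1−eq3, eq1−eq2 (x²,y² cancel):
  179.592·x − 133.316·y = 1269.053483
  -7.258·x − 68.372·y = 2895.109430
det = 179.592·-68.372 − -133.316·-7.258 = -13246.671752
x = (1269.053483·-68.372 − -133.316·2895.109430) / -13246.671752 = -22.586555
y = (179.592·2895.109430 − 1269.053483·-7.258) / -13246.671752 = -39.945829

x=-22.587 y=-39.946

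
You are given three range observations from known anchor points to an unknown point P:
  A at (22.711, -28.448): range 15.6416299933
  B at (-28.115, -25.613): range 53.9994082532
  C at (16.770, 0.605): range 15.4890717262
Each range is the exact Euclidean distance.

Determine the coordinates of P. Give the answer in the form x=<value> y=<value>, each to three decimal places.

x=24.365 y=-12.894

eq1: (x − 22.711)² + (y + 28.448)² = 15.6416299933²
eq2: (x + 28.115)² + (y + 25.613)² = 53.9994082532²
eq3: (x − 16.770)² + (y − 0.605)² = 15.4890717262²
eq2−eq1, eq2−eq3 (x²,y² cancel):
  101.652·x − 5.670·y = 2549.874734
  89.770·x + 52.436·y = 1511.144680
det = 101.652·52.436 − -5.670·89.770 = 5839.220172
x = (2549.874734·52.436 − -5.670·1511.144680) / 5839.220172 = 24.365141
y = (101.652·1511.144680 − 2549.874734·89.770) / 5839.220172 = -12.894081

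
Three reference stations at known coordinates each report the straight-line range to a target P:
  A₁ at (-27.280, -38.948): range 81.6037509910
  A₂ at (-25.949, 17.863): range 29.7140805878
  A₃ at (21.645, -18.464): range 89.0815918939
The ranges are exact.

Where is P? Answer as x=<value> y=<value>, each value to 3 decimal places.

x=-44.931 y=40.724

eq1: (x + 27.280)² + (y + 38.948)² = 81.6037509910²
eq2: (x + 25.949)² + (y − 17.863)² = 29.7140805878²
eq3: (x − 21.645)² + (y + 18.464)² = 89.0815918939²
eq2−eq3, eq2−eq1 (x²,y² cancel):
  95.188·x − 72.654·y = -7235.615478
  -2.662·x − 113.622·y = -4507.537857
det = 95.188·-113.622 − -72.654·-2.662 = -11008.855884
x = (-7235.615478·-113.622 − -72.654·-4507.537857) / -11008.855884 = -44.930595
y = (95.188·-4507.537857 − -7235.615478·-2.662) / -11008.855884 = 40.724007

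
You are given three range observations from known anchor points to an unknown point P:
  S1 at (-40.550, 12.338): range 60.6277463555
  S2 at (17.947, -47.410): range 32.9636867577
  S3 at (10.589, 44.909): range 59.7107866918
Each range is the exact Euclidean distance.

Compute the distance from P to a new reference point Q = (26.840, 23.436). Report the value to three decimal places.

40.354

eq1: (x + 40.550)² + (y − 12.338)² = 60.6277463555²
eq2: (x − 17.947)² + (y + 47.410)² = 32.9636867577²
eq3: (x − 10.589)² + (y − 44.909)² = 59.7107866918²
eq2−eq3, eq2−eq1 (x²,y² cancel):
  -14.716·x + 184.638·y = -2919.631110
  -116.994·x + 119.496·y = -3362.393148
det = -14.716·119.496 − 184.638·-116.994 = 19843.035036
x = (-2919.631110·119.496 − 184.638·-3362.393148) / 19843.035036 = 13.704623
y = (-14.716·-3362.393148 − -2919.631110·-116.994) / 19843.035036 = -14.720447
|P − Q| = √((13.704623 − 26.840)² + (-14.720447 − 23.436)²) = 40.354090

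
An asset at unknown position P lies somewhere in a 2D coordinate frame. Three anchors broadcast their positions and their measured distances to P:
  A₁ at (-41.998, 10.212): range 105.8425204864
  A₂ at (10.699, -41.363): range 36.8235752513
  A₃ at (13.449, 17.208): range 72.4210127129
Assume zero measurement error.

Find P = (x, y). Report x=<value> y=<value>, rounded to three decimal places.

x=47.101 y=-46.920

eq1: (x + 41.998)² + (y − 10.212)² = 105.8425204864²
eq2: (x − 10.699)² + (y + 41.363)² = 36.8235752513²
eq3: (x − 13.449)² + (y − 17.208)² = 72.4210127129²
eq3−eq2, eq3−eq1 (x²,y² cancel):
  -5.500·x − 117.142·y = 5237.202893
  -110.894·x − 13.992·y = -4566.709978
det = -5.500·-13.992 − -117.142·-110.894 = -12913.388948
x = (5237.202893·-13.992 − -117.142·-4566.709978) / -12913.388948 = 47.100919
y = (-5.500·-4566.709978 − 5237.202893·-110.894) / -12913.388948 = -46.919618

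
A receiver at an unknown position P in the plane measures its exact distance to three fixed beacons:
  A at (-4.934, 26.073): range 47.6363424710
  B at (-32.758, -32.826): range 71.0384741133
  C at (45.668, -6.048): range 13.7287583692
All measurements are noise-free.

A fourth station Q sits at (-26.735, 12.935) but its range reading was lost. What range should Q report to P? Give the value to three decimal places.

61.201

eq1: (x + 4.934)² + (y − 26.073)² = 47.6363424710²
eq2: (x + 32.758)² + (y + 32.826)² = 71.0384741133²
eq3: (x − 45.668)² + (y + 6.048)² = 13.7287583692²
eq1−eq2, eq1−eq3 (x²,y² cancel):
  -55.648·x − 117.798·y = -1330.756525
  101.204·x − 64.242·y = 3498.741161
det = -55.648·-64.242 − -117.798·101.204 = 15496.567608
x = (-1330.756525·-64.242 − -117.798·3498.741161) / 15496.567608 = 32.112606
y = (-55.648·3498.741161 − -1330.756525·101.204) / 15496.567608 = -3.873120
|P − Q| = √((32.112606 − -26.735)² + (-3.873120 − 12.935)²) = 61.200928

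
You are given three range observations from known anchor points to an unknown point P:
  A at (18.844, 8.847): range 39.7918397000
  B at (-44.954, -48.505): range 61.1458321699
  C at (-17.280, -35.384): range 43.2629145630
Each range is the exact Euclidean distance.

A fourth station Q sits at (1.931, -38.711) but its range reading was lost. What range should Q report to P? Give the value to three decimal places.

51.759

eq1: (x − 18.844)² + (y − 8.847)² = 39.7918397000²
eq2: (x + 44.954)² + (y + 48.505)² = 61.1458321699²
eq3: (x + 17.280)² + (y + 35.384)² = 43.2629145630²
eq1−eq3, eq1−eq2 (x²,y² cancel):
  -72.248·x − 88.462·y = 828.970841
  -127.596·x − 114.704·y = 1784.809111
det = -72.248·-114.704 − -88.462·-127.596 = -3000.262760
x = (828.970841·-114.704 − -88.462·1784.809111) / -3000.262760 = -20.932004
y = (-72.248·1784.809111 − 828.970841·-127.596) / -3000.262760 = 7.724499
|P − Q| = √((-20.932004 − 1.931)² + (7.724499 − -38.711)²) = 51.758791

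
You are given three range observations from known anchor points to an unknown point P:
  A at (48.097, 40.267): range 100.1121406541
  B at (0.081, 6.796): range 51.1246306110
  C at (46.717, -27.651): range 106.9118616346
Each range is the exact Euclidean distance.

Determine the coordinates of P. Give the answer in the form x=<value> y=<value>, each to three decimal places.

x=-49.652 y=18.643

eq1: (x − 48.097)² + (y − 40.267)² = 100.1121406541²
eq2: (x − 0.081)² + (y − 6.796)² = 51.1246306110²
eq3: (x − 46.717)² + (y + 27.651)² = 106.9118616346²
eq3−eq1, eq3−eq2 (x²,y² cancel):
  2.760·x + 135.836·y = 2395.402260
  -93.272·x + 68.894·y = 5915.554590
det = 2.760·68.894 − 135.836·-93.272 = 12859.842832
x = (2395.402260·68.894 − 135.836·5915.554590) / 12859.842832 = -49.651962
y = (2.760·5915.554590 − 2395.402260·-93.272) / 12859.842832 = 18.643376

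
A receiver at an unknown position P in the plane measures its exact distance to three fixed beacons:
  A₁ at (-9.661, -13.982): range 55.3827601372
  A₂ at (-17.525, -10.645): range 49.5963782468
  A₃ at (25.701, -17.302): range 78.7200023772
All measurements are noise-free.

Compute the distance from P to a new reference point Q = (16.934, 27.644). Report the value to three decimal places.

eq1: (x + 9.661)² + (y + 13.982)² = 55.3827601372²
eq2: (x + 17.525)² + (y + 10.645)² = 49.5963782468²
eq3: (x − 25.701)² + (y + 17.302)² = 78.7200023772²
eq3−eq1, eq3−eq2 (x²,y² cancel):
  -70.724·x + 6.640·y = 2458.519294
  -86.452·x + 13.314·y = 3197.579084
det = -70.724·13.314 − 6.640·-86.452 = -367.578056
x = (2458.519294·13.314 − 6.640·3197.579084) / -367.578056 = -31.288050
y = (-70.724·3197.579084 − 2458.519294·-86.452) / -367.578056 = 37.003496
|P − Q| = √((-31.288050 − 16.934)² + (37.003496 − 27.644)²) = 49.121954

49.122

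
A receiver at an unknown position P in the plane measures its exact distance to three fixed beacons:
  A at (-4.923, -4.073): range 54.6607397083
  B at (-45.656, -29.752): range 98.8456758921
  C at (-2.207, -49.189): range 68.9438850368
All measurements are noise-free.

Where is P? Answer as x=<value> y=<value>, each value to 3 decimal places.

x=49.737 y=-3.856

eq1: (x + 4.923)² + (y + 4.073)² = 54.6607397083²
eq2: (x + 45.656)² + (y + 29.752)² = 98.8456758921²
eq3: (x + 2.207)² + (y + 49.189)² = 68.9438850368²
eq1−eq2, eq1−eq3 (x²,y² cancel):
  -81.466·x − 51.358·y = -3853.844595
  5.432·x − 90.232·y = 618.140493
det = -81.466·-90.232 − -51.358·5.432 = 7629.816768
x = (-3853.844595·-90.232 − -51.358·618.140493) / 7629.816768 = 49.737310
y = (-81.466·618.140493 − -3853.844595·5.432) / 7629.816768 = -3.856364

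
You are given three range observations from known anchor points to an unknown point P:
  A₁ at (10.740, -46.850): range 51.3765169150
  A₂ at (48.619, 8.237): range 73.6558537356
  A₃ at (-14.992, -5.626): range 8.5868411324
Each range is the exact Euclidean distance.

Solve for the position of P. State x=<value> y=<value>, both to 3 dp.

x=-23.168 y=-8.252

eq1: (x − 10.740)² + (y + 46.850)² = 51.3765169150²
eq2: (x − 48.619)² + (y − 8.237)² = 73.6558537356²
eq3: (x + 14.992)² + (y + 5.626)² = 8.5868411324²
eq2−eq3, eq2−eq1 (x²,y² cancel):
  -127.222·x − 27.726·y = 3176.207559
  -75.758·x − 110.174·y = 2664.253069
det = -127.222·-110.174 − -27.726·-75.758 = 11916.090320
x = (3176.207559·-110.174 − -27.726·2664.253069) / 11916.090320 = -23.167533
y = (-127.222·2664.253069 − 3176.207559·-75.758) / 11916.090320 = -8.251739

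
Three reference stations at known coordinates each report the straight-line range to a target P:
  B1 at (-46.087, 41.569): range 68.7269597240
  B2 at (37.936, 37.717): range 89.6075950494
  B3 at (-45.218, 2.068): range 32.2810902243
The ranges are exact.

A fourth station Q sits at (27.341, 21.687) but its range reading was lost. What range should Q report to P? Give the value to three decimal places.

70.987

eq1: (x + 46.087)² + (y − 41.569)² = 68.7269597240²
eq2: (x − 37.936)² + (y − 37.717)² = 89.6075950494²
eq3: (x + 45.218)² + (y − 2.068)² = 32.2810902243²
eq3−eq1, eq3−eq2 (x²,y² cancel):
  -1.738·x + 79.002·y = -1878.277025
  166.308·x + 71.298·y = -6174.684267
det = -1.738·71.298 − 79.002·166.308 = -13262.580540
x = (-1878.277025·71.298 − 79.002·-6174.684267) / -13262.580540 = -26.683722
y = (-1.738·-6174.684267 − -1878.277025·166.308) / -13262.580540 = -24.362084
|P − Q| = √((-26.683722 − 27.341)² + (-24.362084 − 21.687)²) = 70.987243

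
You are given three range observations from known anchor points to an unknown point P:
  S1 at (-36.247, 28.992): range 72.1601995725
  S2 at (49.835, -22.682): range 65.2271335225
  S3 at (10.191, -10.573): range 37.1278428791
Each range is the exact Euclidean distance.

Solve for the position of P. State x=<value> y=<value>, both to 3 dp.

eq1: (x + 36.247)² + (y − 28.992)² = 72.1601995725²
eq2: (x − 49.835)² + (y + 22.682)² = 65.2271335225²
eq3: (x − 10.191)² + (y + 10.573)² = 37.1278428791²
eq1−eq2, eq1−eq3 (x²,y² cancel):
  172.164·x − 103.348·y = 1796.134731
  92.876·x − 79.130·y = 1889.881422
det = 172.164·-79.130 − -103.348·92.876 = -4024.788472
x = (1796.134731·-79.130 − -103.348·1889.881422) / -4024.788472 = -13.214936
y = (172.164·1889.881422 − 1796.134731·92.876) / -4024.788472 = -39.393806

x=-13.215 y=-39.394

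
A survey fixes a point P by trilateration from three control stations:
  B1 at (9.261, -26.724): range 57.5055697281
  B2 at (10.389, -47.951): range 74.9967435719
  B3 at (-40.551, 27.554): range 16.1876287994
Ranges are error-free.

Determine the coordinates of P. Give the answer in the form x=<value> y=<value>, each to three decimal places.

x=-30.176 y=15.128

eq1: (x − 9.261)² + (y + 26.724)² = 57.5055697281²
eq2: (x − 10.389)² + (y + 47.951)² = 74.9967435719²
eq3: (x + 40.551)² + (y − 27.554)² = 16.1876287994²
eq3−eq2, eq3−eq1 (x²,y² cancel):
  101.880·x − 151.010·y = -5358.849015
  99.624·x − 108.556·y = -4648.519444
det = 101.880·-108.556 − -151.010·99.624 = 3984.534960
x = (-5358.849015·-108.556 − -151.010·-4648.519444) / 3984.534960 = -30.176096
y = (101.880·-4648.519444 − -5358.849015·99.624) / 3984.534960 = 15.128193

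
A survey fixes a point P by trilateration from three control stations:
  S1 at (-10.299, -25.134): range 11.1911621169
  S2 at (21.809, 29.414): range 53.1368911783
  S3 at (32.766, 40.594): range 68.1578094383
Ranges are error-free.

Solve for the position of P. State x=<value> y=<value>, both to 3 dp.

eq1: (x + 10.299)² + (y + 25.134)² = 11.1911621169²
eq2: (x − 21.809)² + (y − 29.414)² = 53.1368911783²
eq3: (x − 32.766)² + (y − 40.594)² = 68.1578094383²
eq1−eq2, eq1−eq3 (x²,y² cancel):
  64.216·x + 109.096·y = -2095.258575
  86.130·x + 131.456·y = -2536.548643
det = 64.216·131.456 − 109.096·86.130 = -954.859984
x = (-2095.258575·131.456 − 109.096·-2536.548643) / -954.859984 = -1.354125
y = (64.216·-2536.548643 − -2095.258575·86.130) / -954.859984 = -18.408577

x=-1.354 y=-18.409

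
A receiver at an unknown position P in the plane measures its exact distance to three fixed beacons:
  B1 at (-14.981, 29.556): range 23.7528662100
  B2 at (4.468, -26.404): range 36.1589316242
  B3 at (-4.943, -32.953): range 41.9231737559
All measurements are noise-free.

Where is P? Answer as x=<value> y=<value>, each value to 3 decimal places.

eq1: (x + 14.981)² + (y − 29.556)² = 23.7528662100²
eq2: (x − 4.468)² + (y + 26.404)² = 36.1589316242²
eq3: (x + 4.943)² + (y + 32.953)² = 41.9231737559²
eq2−eq3, eq2−eq1 (x²,y² cancel):
  -18.822·x − 13.098·y = -56.884944
  -38.898·x + 111.920·y = 1124.122940
det = -18.822·111.920 − -13.098·-38.898 = -2616.044244
x = (-56.884944·111.920 − -13.098·1124.122940) / -2616.044244 = -3.194594
y = (-18.822·1124.122940 − -56.884944·-38.898) / -2616.044244 = 8.933699

x=-3.195 y=8.934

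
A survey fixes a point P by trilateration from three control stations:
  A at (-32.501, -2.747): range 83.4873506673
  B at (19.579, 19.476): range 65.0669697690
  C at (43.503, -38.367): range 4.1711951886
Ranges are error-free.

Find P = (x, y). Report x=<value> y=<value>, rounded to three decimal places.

x=41.249 y=-41.877

eq1: (x + 32.501)² + (y + 2.747)² = 83.4873506673²
eq2: (x − 19.579)² + (y − 19.476)² = 65.0669697690²
eq3: (x − 43.503)² + (y + 38.367)² = 4.1711951886²
eq3−eq1, eq3−eq2 (x²,y² cancel):
  -152.008·x + 71.240·y = -9253.415540
  -47.848·x + 115.686·y = -6818.197567
det = -152.008·115.686 − 71.240·-47.848 = -14176.505968
x = (-9253.415540·115.686 − 71.240·-6818.197567) / -14176.505968 = 41.248685
y = (-152.008·-6818.197567 − -9253.415540·-47.848) / -14176.505968 = -41.876549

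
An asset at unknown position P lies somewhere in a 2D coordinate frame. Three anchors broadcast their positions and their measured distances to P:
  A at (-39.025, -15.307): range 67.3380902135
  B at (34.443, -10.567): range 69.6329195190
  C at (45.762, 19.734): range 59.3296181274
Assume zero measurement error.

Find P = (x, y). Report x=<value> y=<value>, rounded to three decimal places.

eq1: (x + 39.025)² + (y + 15.307)² = 67.3380902135²
eq2: (x − 34.443)² + (y + 10.567)² = 69.6329195190²
eq3: (x − 45.762)² + (y − 19.734)² = 59.3296181274²
eq3−eq1, eq3−eq2 (x²,y² cancel):
  -169.574·x − 70.082·y = -1740.751332
  -22.638·x − 60.602·y = -2514.349556
det = -169.574·-60.602 − -70.082·-22.638 = 8690.007232
x = (-1740.751332·-60.602 − -70.082·-2514.349556) / 8690.007232 = -8.137811
y = (-169.574·-2514.349556 − -1740.751332·-22.638) / 8690.007232 = 44.529443

x=-8.138 y=44.529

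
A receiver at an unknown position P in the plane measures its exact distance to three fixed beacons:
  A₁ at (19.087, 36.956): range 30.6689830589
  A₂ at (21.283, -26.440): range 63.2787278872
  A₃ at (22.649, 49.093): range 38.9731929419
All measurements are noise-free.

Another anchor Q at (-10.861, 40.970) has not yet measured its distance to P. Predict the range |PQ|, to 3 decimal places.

eq1: (x − 19.087)² + (y − 36.956)² = 30.6689830589²
eq2: (x − 21.283)² + (y + 26.440)² = 63.2787278872²
eq3: (x − 22.649)² + (y − 49.093)² = 38.9731929419²
eq2−eq1, eq2−eq3 (x²,y² cancel):
  -4.392·x + 126.792·y = 3641.630697
  2.732·x + 151.066·y = 4256.347796
det = -4.392·151.066 − 126.792·2.732 = -1009.877616
x = (3641.630697·151.066 − 126.792·4256.347796) / -1009.877616 = -10.353466
y = (-4.392·4256.347796 − 3641.630697·2.732) / -1009.877616 = 28.362659
|P − Q| = √((-10.353466 − -10.861)² + (28.362659 − 40.970)²) = 12.617553

12.618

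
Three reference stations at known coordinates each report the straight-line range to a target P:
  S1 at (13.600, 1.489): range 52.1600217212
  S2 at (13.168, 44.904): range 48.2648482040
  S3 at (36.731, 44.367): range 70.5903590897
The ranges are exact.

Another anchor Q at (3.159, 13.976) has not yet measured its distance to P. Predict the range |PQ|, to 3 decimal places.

eq1: (x − 13.600)² + (y − 1.489)² = 52.1600217212²
eq2: (x − 13.168)² + (y − 44.904)² = 48.2648482040²
eq3: (x − 36.731)² + (y − 44.367)² = 70.5903590897²
eq2−eq1, eq2−eq3 (x²,y² cancel):
  0.864·x − 86.830·y = -2393.760613
  47.126·x − 1.074·y = -1525.671614
det = 0.864·-1.074 − -86.830·47.126 = 4091.022644
x = (-2393.760613·-1.074 − -86.830·-1525.671614) / 4091.022644 = -31.753226
y = (0.864·-1525.671614 − -2393.760613·47.126) / 4091.022644 = 27.252399
|P − Q| = √((-31.753226 − 3.159)² + (27.252399 − 13.976)²) = 37.351390

37.351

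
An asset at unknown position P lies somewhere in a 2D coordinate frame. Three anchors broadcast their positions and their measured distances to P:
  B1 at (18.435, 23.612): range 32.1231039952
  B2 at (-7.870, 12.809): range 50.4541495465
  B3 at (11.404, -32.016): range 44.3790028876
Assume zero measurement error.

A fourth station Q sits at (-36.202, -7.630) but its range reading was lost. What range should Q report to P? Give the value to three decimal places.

77.832

eq1: (x − 18.435)² + (y − 23.612)² = 32.1231039952²
eq2: (x + 7.870)² + (y − 12.809)² = 50.4541495465²
eq3: (x − 11.404)² + (y + 32.016)² = 44.3790028876²
eq3−eq2, eq3−eq1 (x²,y² cancel):
  -38.548·x + 89.650·y = -1505.193400
  14.062·x + 111.256·y = 679.902384
det = -38.548·111.256 − 89.650·14.062 = -5549.354588
x = (-1505.193400·111.256 − 89.650·679.902384) / -5549.354588 = 41.160651
y = (-38.548·679.902384 − -1505.193400·14.062) / -5549.354588 = 0.908727
|P − Q| = √((41.160651 − -36.202)² + (0.908727 − -7.630)²) = 77.832446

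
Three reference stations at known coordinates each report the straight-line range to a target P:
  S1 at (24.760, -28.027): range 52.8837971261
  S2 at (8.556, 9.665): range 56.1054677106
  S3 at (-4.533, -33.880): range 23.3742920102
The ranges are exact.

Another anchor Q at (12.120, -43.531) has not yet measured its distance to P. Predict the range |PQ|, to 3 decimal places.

eq1: (x − 24.760)² + (y + 28.027)² = 52.8837971261²
eq2: (x − 8.556)² + (y − 9.665)² = 56.1054677106²
eq3: (x + 4.533)² + (y + 33.880)² = 23.3742920102²
eq3−eq2, eq3−eq1 (x²,y² cancel):
  26.178·x + 87.090·y = -3603.251108
  58.586·x + 11.706·y = -2020.170631
det = 26.178·11.706 − 87.090·58.586 = -4795.815072
x = (-3603.251108·11.706 − 87.090·-2020.170631) / -4795.815072 = -27.890359
y = (26.178·-2020.170631 − -3603.251108·58.586) / -4795.815072 = -32.990439
|P − Q| = √((-27.890359 − 12.120)² + (-32.990439 − -43.531)²) = 41.375503

41.376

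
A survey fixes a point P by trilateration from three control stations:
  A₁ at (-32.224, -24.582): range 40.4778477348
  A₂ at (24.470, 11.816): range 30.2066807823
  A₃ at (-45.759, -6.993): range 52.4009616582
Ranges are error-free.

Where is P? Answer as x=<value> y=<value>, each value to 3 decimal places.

x=6.366 y=-12.364

eq1: (x + 32.224)² + (y + 24.582)² = 40.4778477348²
eq2: (x − 24.470)² + (y − 11.816)² = 30.2066807823²
eq3: (x + 45.759)² + (y + 6.993)² = 52.4009616582²
eq3−eq1, eq3−eq2 (x²,y² cancel):
  27.070·x − 35.178·y = 607.277395
  140.458·x + 37.618·y = 429.027845
det = 27.070·37.618 − -35.178·140.458 = 5959.350784
x = (607.277395·37.618 − -35.178·429.027845) / 5959.350784 = 6.365946
y = (27.070·429.027845 − 607.277395·140.458) / 5959.350784 = -12.364297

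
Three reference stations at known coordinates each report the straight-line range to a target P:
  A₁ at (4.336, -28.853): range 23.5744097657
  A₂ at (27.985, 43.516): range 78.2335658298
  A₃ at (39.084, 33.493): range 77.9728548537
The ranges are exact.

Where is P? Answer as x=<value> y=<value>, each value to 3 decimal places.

eq1: (x − 4.336)² + (y + 28.853)² = 23.5744097657²
eq2: (x − 27.985)² + (y − 43.516)² = 78.2335658298²
eq3: (x − 39.084)² + (y − 33.493)² = 77.9728548537²
eq3−eq1, eq3−eq2 (x²,y² cancel):
  -69.496·x − 124.692·y = 3725.969698
  -22.198·x + 20.046·y = -13.262352
det = -69.496·20.046 − -124.692·-22.198 = -4161.029832
x = (3725.969698·20.046 − -124.692·-13.262352) / -4161.029832 = -17.552645
y = (-69.496·-13.262352 − 3725.969698·-22.198) / -4161.029832 = -20.098572

x=-17.553 y=-20.099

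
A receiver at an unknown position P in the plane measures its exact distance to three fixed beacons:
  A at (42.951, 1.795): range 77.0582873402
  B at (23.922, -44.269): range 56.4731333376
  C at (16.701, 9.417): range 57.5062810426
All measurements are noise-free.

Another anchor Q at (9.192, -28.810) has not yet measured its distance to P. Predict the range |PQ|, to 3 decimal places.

eq1: (x − 42.951)² + (y − 1.795)² = 77.0582873402²
eq2: (x − 23.922)² + (y + 44.269)² = 56.4731333376²
eq3: (x − 16.701)² + (y − 9.417)² = 57.5062810426²
eq3−eq2, eq3−eq1 (x²,y² cancel):
  14.442·x − 107.372·y = 2282.160725
  52.500·x − 15.244·y = -1150.600152
det = 14.442·-15.244 − -107.372·52.500 = 5416.876152
x = (2282.160725·-15.244 − -107.372·-1150.600152) / 5416.876152 = -29.229300
y = (14.442·-1150.600152 − 2282.160725·52.500) / 5416.876152 = -25.186178
|P − Q| = √((-29.229300 − 9.192)² + (-25.186178 − -28.810)²) = 38.591817

38.592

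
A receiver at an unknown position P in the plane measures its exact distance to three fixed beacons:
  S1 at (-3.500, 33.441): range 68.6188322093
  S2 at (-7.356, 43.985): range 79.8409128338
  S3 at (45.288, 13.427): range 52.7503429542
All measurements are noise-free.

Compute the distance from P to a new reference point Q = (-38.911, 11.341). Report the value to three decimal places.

eq1: (x + 3.500)² + (y − 33.441)² = 68.6188322093²
eq2: (x + 7.356)² + (y − 43.985)² = 79.8409128338²
eq3: (x − 45.288)² + (y − 13.427)² = 52.7503429542²
eq3−eq1, eq3−eq2 (x²,y² cancel):
  -97.576·x + 40.028·y = -3026.682244
  -105.288·x + 61.116·y = -3834.468992
det = -97.576·61.116 − 40.028·-105.288 = -1748.986752
x = (-3026.682244·61.116 − 40.028·-3834.468992) / -1748.986752 = 18.006190
y = (-97.576·-3834.468992 − -3026.682244·-105.288) / -1748.986752 = -31.720553
|P − Q| = √((18.006190 − -38.911)² + (-31.720553 − 11.341)²) = 71.371309

71.371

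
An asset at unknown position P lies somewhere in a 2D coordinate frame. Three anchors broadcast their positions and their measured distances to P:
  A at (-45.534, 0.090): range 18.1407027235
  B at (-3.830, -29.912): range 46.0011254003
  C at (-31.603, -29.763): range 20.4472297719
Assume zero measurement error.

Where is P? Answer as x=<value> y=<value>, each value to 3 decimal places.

x=-48.222 y=-17.850

eq1: (x + 45.534)² + (y − 0.090)² = 18.1407027235²
eq2: (x + 3.830)² + (y + 29.912)² = 46.0011254003²
eq3: (x + 31.603)² + (y + 29.763)² = 20.4472297719²
eq1−eq2, eq1−eq3 (x²,y² cancel):
  83.408·x − 60.004·y = -2950.975055
  27.862·x − 59.706·y = -277.771588
det = 83.408·-59.706 − -60.004·27.862 = -3308.126600
x = (-2950.975055·-59.706 − -60.004·-277.771588) / -3308.126600 = -48.221707
y = (83.408·-277.771588 − -2950.975055·27.862) / -3308.126600 = -17.850494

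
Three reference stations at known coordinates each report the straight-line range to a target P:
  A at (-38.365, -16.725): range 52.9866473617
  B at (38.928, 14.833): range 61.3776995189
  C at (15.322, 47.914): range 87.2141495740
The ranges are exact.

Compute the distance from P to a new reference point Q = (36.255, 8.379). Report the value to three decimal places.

eq1: (x + 38.365)² + (y + 16.725)² = 52.9866473617²
eq2: (x − 38.928)² + (y − 14.833)² = 61.3776995189²
eq3: (x − 15.322)² + (y − 47.914)² = 87.2141495740²
eq1−eq2, eq1−eq3 (x²,y² cancel):
  154.586·x + 63.116·y = -975.828977
  107.374·x + 129.278·y = -4019.806857
det = 154.586·129.278 − 63.116·107.374 = 13207.551524
x = (-975.828977·129.278 − 63.116·-4019.806857) / 13207.551524 = 9.658180
y = (154.586·-4019.806857 − -975.828977·107.374) / 13207.551524 = -39.116047
|P − Q| = √((9.658180 − 36.255)² + (-39.116047 − 8.379)²) = 54.435010

54.435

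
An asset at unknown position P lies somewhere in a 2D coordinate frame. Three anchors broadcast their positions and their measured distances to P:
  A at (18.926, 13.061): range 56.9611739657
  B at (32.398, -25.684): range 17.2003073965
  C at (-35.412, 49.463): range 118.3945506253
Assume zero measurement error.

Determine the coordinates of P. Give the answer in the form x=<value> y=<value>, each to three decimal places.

eq1: (x − 18.926)² + (y − 13.061)² = 56.9611739657²
eq2: (x − 32.398)² + (y + 25.684)² = 17.2003073965²
eq3: (x + 35.412)² + (y − 49.463)² = 118.3945506253²
eq1−eq2, eq1−eq3 (x²,y² cancel):
  26.944·x − 77.490·y = 4129.239828
  -108.676·x + 72.804·y = -7600.879362
det = 26.944·72.804 − -77.490·-108.676 = -6459.672264
x = (4129.239828·72.804 − -77.490·-7600.879362) / -6459.672264 = 44.641114
y = (26.944·-7600.879362 − 4129.239828·-108.676) / -6459.672264 = -37.765256

x=44.641 y=-37.765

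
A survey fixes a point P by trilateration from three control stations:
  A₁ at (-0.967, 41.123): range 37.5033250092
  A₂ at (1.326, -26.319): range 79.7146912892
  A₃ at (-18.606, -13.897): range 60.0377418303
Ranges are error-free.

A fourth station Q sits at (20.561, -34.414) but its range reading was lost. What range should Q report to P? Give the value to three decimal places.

97.150

eq1: (x + 0.967)² + (y − 41.123)² = 37.5033250092²
eq2: (x − 1.326)² + (y + 26.319)² = 79.7146912892²
eq3: (x + 18.606)² + (y + 13.897)² = 60.0377418303²
eq1−eq2, eq1−eq3 (x²,y² cancel):
  4.586·x − 134.884·y = -5945.520802
  -35.278·x − 110.040·y = -3350.757430
det = 4.586·-110.040 − -134.884·-35.278 = -5263.081192
x = (-5945.520802·-110.040 − -134.884·-3350.757430) / -5263.081192 = -38.434053
y = (4.586·-3350.757430 − -5945.520802·-35.278) / -5263.081192 = 42.772028
|P − Q| = √((-38.434053 − 20.561)² + (42.772028 − -34.414)²) = 97.149880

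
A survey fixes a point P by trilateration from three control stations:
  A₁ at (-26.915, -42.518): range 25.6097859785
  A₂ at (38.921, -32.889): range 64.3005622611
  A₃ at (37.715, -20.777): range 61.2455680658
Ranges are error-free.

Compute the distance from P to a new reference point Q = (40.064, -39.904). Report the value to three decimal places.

eq1: (x + 26.915)² + (y + 42.518)² = 25.6097859785²
eq2: (x − 38.921)² + (y + 32.889)² = 64.3005622611²
eq3: (x − 37.715)² + (y + 20.777)² = 61.2455680658²
eq2−eq1, eq2−eq3 (x²,y² cancel):
  -131.672·x − 19.258·y = 3414.368156
  -2.412·x + 24.224·y = -358.882909
det = -131.672·24.224 − -19.258·-2.412 = -3236.072824
x = (3414.368156·24.224 − -19.258·-358.882909) / -3236.072824 = -23.422924
y = (-131.672·-358.882909 − 3414.368156·-2.412) / -3236.072824 = -17.147416
|P − Q| = √((-23.422924 − 40.064)² + (-17.147416 − -39.904)²) = 67.442209

67.442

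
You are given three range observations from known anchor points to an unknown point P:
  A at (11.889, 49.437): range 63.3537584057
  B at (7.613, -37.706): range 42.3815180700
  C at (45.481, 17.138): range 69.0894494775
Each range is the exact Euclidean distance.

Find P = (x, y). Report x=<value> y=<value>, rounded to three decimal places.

eq1: (x − 11.889)² + (y − 49.437)² = 63.3537584057²
eq2: (x − 7.613)² + (y + 37.706)² = 42.3815180700²
eq3: (x − 45.481)² + (y − 17.138)² = 69.0894494775²
eq1−eq2, eq1−eq3 (x²,y² cancel):
  -8.552·x − 174.286·y = 1111.840545
  67.184·x − 64.598·y = -982.786210
det = -8.552·-64.598 − -174.286·67.184 = 12261.672720
x = (1111.840545·-64.598 − -174.286·-982.786210) / 12261.672720 = -19.826704
y = (-8.552·-982.786210 − 1111.840545·67.184) / 12261.672720 = -5.406530

x=-19.827 y=-5.407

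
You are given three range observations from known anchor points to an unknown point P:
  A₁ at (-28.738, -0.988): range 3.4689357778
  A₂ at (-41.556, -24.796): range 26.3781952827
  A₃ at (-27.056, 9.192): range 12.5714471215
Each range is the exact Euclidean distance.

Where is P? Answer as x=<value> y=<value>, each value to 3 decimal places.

x=-26.198 y=-3.350

eq1: (x + 28.738)² + (y + 0.988)² = 3.4689357778²
eq2: (x + 41.556)² + (y + 24.796)² = 26.3781952827²
eq3: (x + 27.056)² + (y − 9.192)² = 12.5714471215²
eq1−eq3, eq1−eq2 (x²,y² cancel):
  3.364·x + 20.360·y = -156.336555
  -25.636·x − 47.616·y = 831.118293
det = 3.364·-47.616 − 20.360·-25.636 = 361.768736
x = (-156.336555·-47.616 − 20.360·831.118293) / 361.768736 = -26.197529
y = (3.364·831.118293 − -156.336555·-25.636) / 361.768736 = -3.350102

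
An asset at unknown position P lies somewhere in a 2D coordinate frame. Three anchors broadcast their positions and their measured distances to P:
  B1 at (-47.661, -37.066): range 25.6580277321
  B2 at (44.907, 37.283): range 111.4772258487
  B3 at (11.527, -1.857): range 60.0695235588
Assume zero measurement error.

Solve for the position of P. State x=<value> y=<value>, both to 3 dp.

x=-25.170 y=-49.414

eq1: (x + 47.661)² + (y + 37.066)² = 25.6580277321²
eq2: (x − 44.907)² + (y − 37.283)² = 111.4772258487²
eq3: (x − 11.527)² + (y + 1.857)² = 60.0695235588²
eq3−eq1, eq3−eq2 (x²,y² cancel):
  -118.376·x − 70.418·y = 6459.152372
  66.760·x + 78.280·y = -5548.483662
det = -118.376·78.280 − -70.418·66.760 = -4565.367600
x = (6459.152372·78.280 − -70.418·-5548.483662) / -4565.367600 = -25.169786
y = (-118.376·-5548.483662 − 6459.152372·66.760) / -4565.367600 = -49.414266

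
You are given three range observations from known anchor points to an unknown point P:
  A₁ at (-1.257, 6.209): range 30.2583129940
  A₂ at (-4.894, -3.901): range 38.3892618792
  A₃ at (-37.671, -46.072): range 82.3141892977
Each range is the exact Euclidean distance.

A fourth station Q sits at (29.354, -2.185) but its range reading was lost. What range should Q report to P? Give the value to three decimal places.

eq1: (x + 1.257)² + (y − 6.209)² = 30.2583129940²
eq2: (x + 4.894)² + (y + 3.901)² = 38.3892618792²
eq3: (x + 37.671)² + (y + 46.072)² = 82.3141892977²
eq2−eq3, eq2−eq1 (x²,y² cancel):
  -65.554·x − 84.342·y = -1799.325944
  7.274·x + 20.220·y = 559.132615
det = -65.554·20.220 − -84.342·7.274 = -711.998172
x = (-1799.325944·20.220 − -84.342·559.132615) / -711.998172 = -15.134860
y = (-65.554·559.132615 − -1799.325944·7.274) / -711.998172 = 33.097111
|P − Q| = √((-15.134860 − 29.354)² + (33.097111 − -2.185)²) = 56.781036

56.781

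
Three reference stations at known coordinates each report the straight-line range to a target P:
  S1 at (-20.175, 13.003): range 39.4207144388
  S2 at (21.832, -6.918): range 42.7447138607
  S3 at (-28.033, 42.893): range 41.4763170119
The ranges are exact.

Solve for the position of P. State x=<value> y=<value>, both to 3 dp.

eq1: (x + 20.175)² + (y − 13.003)² = 39.4207144388²
eq2: (x − 21.832)² + (y + 6.918)² = 42.7447138607²
eq3: (x + 28.033)² + (y − 42.893)² = 41.4763170119²
eq1−eq2, eq1−eq3 (x²,y² cancel):
  84.014·x − 39.842·y = -324.731522
  -15.716·x + 59.780·y = 1883.257758
det = 84.014·59.780 − -39.842·-15.716 = 4396.200048
x = (-324.731522·59.780 − -39.842·1883.257758) / 4396.200048 = 12.651905
y = (84.014·1883.257758 − -324.731522·-15.716) / 4396.200048 = 34.829292

x=12.652 y=34.829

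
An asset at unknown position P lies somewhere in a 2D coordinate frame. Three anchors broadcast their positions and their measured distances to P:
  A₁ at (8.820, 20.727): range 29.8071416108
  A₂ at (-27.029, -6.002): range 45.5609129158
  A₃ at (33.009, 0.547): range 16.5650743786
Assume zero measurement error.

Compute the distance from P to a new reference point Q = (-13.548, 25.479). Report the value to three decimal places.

eq1: (x − 8.820)² + (y − 20.727)² = 29.8071416108²
eq2: (x + 27.029)² + (y + 6.002)² = 45.5609129158²
eq3: (x − 33.009)² + (y − 0.547)² = 16.5650743786²
eq1−eq2, eq1−eq3 (x²,y² cancel):
  -71.698·x − 53.458·y = -928.141179
  48.378·x − 40.360·y = 1196.556363
det = -71.698·-40.360 − -53.458·48.378 = 5479.922404
x = (-928.141179·-40.360 − -53.458·1196.556363) / 5479.922404 = 18.508526
y = (-71.698·1196.556363 − -928.141179·48.378) / 5479.922404 = -7.461617
|P − Q| = √((18.508526 − -13.548)² + (-7.461617 − 25.479)²) = 45.964172

45.964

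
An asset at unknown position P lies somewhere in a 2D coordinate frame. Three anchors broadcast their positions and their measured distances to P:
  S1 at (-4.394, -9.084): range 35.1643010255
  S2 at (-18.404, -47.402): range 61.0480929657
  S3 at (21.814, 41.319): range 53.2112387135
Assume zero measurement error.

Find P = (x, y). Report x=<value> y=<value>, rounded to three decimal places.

x=30.710 y=-11.143

eq1: (x + 4.394)² + (y + 9.084)² = 35.1643010255²
eq2: (x + 18.404)² + (y + 47.402)² = 61.0480929657²
eq3: (x − 21.814)² + (y − 41.319)² = 53.2112387135²
eq3−eq1, eq3−eq2 (x²,y² cancel):
  -52.416·x − 100.806·y = -486.376206
  -80.436·x − 177.442·y = -492.887266
det = -52.416·-177.442 − -100.806·-80.436 = 1192.368456
x = (-486.376206·-177.442 − -100.806·-492.887266) / 1192.368456 = 30.709948
y = (-52.416·-492.887266 − -486.376206·-80.436) / 1192.368456 = -11.143349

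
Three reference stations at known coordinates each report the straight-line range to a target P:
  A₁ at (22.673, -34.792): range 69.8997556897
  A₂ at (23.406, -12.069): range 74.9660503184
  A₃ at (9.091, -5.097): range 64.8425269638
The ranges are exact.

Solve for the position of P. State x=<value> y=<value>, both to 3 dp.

x=-47.181 y=-37.315

eq1: (x − 22.673)² + (y + 34.792)² = 69.8997556897²
eq2: (x − 23.406)² + (y + 12.069)² = 74.9660503184²
eq3: (x − 9.091)² + (y + 5.097)² = 64.8425269638²
eq1−eq2, eq1−eq3 (x²,y² cancel):
  1.466·x + 45.446·y = -1764.979451
  -27.164·x + 59.390·y = -934.499961
det = 1.466·59.390 − 45.446·-27.164 = 1321.560884
x = (-1764.979451·59.390 − 45.446·-934.499961) / 1321.560884 = -47.181212
y = (1.466·-934.499961 − -1764.979451·-27.164) / 1321.560884 = -37.314875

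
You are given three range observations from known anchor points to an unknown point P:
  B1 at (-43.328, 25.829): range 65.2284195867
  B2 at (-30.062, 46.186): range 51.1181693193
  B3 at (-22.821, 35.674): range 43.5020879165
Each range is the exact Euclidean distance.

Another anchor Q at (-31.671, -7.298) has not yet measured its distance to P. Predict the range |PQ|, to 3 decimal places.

69.806

eq1: (x + 43.328)² + (y − 25.829)² = 65.2284195867²
eq2: (x + 30.062)² + (y − 46.186)² = 51.1181693193²
eq3: (x + 22.821)² + (y − 35.674)² = 43.5020879165²
eq1−eq3, eq1−eq2 (x²,y² cancel):
  41.014·x + 19.690·y = 1611.294561
  26.532·x + 40.714·y = 2134.097102
det = 41.014·40.714 − 19.690·26.532 = 1147.428916
x = (1611.294561·40.714 − 19.690·2134.097102) / 1147.428916 = 20.551927
y = (41.014·2134.097102 − 1611.294561·26.532) / 1147.428916 = 39.023761
|P − Q| = √((20.551927 − -31.671)² + (39.023761 − -7.298)²) = 69.806444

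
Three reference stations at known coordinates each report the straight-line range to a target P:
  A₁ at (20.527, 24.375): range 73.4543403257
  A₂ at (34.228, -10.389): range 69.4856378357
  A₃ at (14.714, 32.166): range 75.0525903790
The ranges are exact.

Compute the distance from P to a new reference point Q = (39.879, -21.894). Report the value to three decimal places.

73.611

eq1: (x − 20.527)² + (y − 24.375)² = 73.4543403257²
eq2: (x − 34.228)² + (y + 10.389)² = 69.4856378357²
eq3: (x − 14.714)² + (y − 32.166)² = 75.0525903790²
eq1−eq3, eq1−eq2 (x²,y² cancel):
  -11.626·x + 15.582·y = -1.696212
  27.402·x − 69.528·y = 831.275198
det = -11.626·-69.528 − 15.582·27.402 = 381.354564
x = (-1.696212·-69.528 − 15.582·831.275198) / 381.354564 = -33.656332
y = (-11.626·831.275198 − -1.696212·27.402) / 381.354564 = -25.220429
|P − Q| = √((-33.656332 − 39.879)² + (-25.220429 − -21.894)²) = 73.610531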